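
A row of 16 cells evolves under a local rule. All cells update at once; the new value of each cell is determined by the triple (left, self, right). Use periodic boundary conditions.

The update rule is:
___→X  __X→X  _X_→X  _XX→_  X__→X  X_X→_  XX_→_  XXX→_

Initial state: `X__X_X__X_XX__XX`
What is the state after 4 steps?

X________XXX__XX

_XXX_XXXX___XX__
X________XXX__XX
_XXXXXXXX___XX__
X________XXX__XX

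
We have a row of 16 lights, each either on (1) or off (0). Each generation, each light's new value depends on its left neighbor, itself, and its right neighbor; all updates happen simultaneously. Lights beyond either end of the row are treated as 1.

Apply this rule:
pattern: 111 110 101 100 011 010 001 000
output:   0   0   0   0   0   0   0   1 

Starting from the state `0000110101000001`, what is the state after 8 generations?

0000111111000000

generation 1: 0110000000011100
generation 2: 0000111111000000
generation 3: 0110000000011110
generation 4: 0000111111000000  (repeats generation 2; period 2)
generation 8: 0000111111000000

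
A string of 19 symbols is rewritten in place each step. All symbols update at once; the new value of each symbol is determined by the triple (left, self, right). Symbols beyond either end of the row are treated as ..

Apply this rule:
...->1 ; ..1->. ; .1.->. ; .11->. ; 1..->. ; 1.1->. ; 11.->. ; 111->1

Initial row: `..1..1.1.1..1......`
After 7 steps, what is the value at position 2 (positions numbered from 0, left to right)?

.

1.............11111
..11111111111..111.
1..111111111....1..
....1111111..11...1
111..11111......1..
.1....111..1111...1
...11..1....11..1..
position 2 holds .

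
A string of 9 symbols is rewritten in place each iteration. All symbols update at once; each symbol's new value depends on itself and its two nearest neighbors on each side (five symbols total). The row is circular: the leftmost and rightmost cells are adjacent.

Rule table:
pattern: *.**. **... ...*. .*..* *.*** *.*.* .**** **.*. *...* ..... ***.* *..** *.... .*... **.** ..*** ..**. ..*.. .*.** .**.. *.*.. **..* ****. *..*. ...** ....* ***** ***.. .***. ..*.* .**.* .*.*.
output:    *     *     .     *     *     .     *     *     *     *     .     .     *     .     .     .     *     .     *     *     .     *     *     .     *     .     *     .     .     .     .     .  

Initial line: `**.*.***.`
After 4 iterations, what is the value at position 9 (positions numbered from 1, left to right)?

iteration 1: *.*.**...
iteration 2: ...*****.
iteration 3: *.*.***.*
iteration 4: .*.**...*
position 9 holds *

*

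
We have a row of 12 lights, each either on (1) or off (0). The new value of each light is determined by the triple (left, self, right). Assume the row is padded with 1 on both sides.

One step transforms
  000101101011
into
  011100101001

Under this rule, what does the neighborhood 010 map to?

1

At position 3 the neighborhood is 010; the next row has 1 there.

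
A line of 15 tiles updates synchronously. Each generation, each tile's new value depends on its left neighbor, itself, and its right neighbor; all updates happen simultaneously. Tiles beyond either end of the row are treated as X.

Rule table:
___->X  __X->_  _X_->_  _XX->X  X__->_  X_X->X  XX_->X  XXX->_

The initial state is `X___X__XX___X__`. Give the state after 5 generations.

X_X____XX_X____

generation 1: X_X____XX_X____
generation 2: XX__XX_XXX__XX_
generation 3: _X__XXXX_X__XXX
generation 4: X___X__XX___X__  (repeats generation 0; period 4)
generation 5: X_X____XX_X____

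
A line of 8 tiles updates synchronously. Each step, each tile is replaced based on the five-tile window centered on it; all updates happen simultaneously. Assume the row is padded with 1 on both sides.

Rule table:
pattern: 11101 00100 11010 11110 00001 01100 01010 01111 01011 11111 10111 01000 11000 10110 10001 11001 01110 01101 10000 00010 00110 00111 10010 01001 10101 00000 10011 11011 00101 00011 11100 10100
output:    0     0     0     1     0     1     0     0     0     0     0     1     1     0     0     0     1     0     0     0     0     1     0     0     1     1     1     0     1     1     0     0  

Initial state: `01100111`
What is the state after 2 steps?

step 1: 00101100
step 2: 00100101

00100101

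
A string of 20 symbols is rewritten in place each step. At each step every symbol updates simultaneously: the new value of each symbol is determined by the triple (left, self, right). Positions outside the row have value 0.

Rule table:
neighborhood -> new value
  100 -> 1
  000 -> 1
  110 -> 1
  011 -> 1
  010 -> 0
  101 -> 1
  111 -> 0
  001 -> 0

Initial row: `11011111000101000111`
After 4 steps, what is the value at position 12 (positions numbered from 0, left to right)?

step 1: 11110001110010110101
step 2: 10011101011001111010
step 3: 01010110111101001101
step 4: 00101111100110101110
position 12 holds 1

1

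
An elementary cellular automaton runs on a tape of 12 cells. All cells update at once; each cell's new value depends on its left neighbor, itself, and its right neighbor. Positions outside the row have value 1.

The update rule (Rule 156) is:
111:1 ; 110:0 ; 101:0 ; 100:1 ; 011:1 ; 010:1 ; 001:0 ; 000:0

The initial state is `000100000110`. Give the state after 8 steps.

010101010110

100110000100
010101000110
010101100100
010101010110
010101010100
010101010110  (repeats step 4; period 2)
step 8: 010101010110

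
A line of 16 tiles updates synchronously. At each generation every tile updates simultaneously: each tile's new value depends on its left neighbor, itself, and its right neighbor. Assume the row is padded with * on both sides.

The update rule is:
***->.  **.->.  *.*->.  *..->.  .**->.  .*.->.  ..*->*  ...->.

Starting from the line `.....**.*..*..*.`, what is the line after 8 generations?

....*.....*..*..
...*.....*..*..*
..*.....*..*..*.
.*.....*..*..*..
......*..*..*..*
.....*..*..*..*.
....*..*..*..*..
...*..*..*..*..*

...*..*..*..*..*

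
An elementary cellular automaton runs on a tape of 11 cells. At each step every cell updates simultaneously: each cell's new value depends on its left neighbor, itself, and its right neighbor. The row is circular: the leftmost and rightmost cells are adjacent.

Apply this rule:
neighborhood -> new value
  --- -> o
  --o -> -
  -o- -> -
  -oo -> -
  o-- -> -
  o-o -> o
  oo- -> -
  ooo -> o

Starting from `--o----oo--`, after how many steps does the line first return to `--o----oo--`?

o---oo----o
--o----oo--

2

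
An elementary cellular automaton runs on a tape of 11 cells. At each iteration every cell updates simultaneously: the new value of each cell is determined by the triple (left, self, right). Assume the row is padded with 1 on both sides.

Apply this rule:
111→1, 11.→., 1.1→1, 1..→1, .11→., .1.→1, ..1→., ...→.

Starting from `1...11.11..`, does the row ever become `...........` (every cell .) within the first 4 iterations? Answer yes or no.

.1....1..1.
111...11.11
11.1....1.1
1.111...11.
iteration 4 is 1.111...11., still not uniform .

no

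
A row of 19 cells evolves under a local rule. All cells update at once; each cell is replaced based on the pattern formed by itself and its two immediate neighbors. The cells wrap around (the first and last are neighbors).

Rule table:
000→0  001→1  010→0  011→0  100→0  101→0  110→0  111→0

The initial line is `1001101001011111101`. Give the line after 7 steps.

0010000000000001000

0010000010000000000
0100000100000000000
1000001000000000000
0000010000000000001
0000100000000000010
0001000000000000100
0010000000000001000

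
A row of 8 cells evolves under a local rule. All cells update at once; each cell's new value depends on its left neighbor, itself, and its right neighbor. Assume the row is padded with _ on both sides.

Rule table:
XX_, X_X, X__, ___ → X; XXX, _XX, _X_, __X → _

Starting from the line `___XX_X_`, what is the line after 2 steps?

step 1: XX__XX_X
step 2: _XX__XX_

_XX__XX_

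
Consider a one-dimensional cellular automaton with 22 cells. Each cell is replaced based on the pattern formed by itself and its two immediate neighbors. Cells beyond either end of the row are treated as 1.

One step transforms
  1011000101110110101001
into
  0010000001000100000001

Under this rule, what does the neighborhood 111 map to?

0

At position 10 the neighborhood is 111; the next row has 0 there.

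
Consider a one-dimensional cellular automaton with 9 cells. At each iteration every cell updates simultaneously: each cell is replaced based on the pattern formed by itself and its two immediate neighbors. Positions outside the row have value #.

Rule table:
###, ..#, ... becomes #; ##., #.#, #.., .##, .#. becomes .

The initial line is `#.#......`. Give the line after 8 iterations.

....#####
.###.####
..#...###
.#..##.##
...#....#
.##..###.
....#.#..
.###....#

.###....#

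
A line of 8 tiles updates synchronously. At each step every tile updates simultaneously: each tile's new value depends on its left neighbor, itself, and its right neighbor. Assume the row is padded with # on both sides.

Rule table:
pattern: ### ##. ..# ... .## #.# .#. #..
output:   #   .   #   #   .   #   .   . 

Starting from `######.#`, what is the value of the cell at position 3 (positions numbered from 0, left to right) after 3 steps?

step 1: #####.#.
step 2: ####.#.#
step 3: ###.#.#.
position 3 holds .

.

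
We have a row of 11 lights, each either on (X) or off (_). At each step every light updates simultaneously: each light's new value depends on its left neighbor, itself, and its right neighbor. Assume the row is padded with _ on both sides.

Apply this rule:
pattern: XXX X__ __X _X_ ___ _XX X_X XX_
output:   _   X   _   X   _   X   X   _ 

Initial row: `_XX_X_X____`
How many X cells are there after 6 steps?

7

_X_XXXXX___
_XXX____X__
_X__X___XX_
_XX_XX__X_X
_X_XX_X_XXX
_XXX_XXXX__
count of X: 7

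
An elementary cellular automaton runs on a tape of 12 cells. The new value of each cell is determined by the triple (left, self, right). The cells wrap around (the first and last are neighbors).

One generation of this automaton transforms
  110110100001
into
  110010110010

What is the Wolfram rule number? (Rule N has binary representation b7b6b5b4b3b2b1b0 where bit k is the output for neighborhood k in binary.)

214

position 0: 111 → 1  (bit 7 = 1)
position 1: 110 → 1  (bit 6 = 1)
position 2: 101 → 0  (bit 5 = 0)
position 7: 100 → 1  (bit 4 = 1)
position 3: 011 → 0  (bit 3 = 0)
position 6: 010 → 1  (bit 2 = 1)
position 10: 001 → 1  (bit 1 = 1)
position 8: 000 → 0  (bit 0 = 0)
bits b7..b0 = 11010110 = 214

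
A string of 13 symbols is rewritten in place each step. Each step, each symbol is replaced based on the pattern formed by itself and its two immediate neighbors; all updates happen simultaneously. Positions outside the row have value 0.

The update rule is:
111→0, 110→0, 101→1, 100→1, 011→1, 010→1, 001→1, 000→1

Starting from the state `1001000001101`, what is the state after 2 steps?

1111111111011
1000000000110

1000000000110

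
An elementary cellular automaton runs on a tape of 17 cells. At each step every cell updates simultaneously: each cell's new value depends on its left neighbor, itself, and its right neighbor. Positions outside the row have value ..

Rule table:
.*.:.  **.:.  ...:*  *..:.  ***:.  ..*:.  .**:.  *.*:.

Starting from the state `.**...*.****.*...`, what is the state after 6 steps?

step 1: ....*..........**
step 2: ***...********...
step 3: ....*..........**  (repeats step 1; period 2)
step 6: ***...********...

***...********...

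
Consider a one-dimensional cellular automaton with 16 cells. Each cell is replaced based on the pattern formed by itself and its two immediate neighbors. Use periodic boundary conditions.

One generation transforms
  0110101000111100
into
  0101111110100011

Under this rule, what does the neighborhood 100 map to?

At position 7 the neighborhood is 100; the next row has 1 there.

1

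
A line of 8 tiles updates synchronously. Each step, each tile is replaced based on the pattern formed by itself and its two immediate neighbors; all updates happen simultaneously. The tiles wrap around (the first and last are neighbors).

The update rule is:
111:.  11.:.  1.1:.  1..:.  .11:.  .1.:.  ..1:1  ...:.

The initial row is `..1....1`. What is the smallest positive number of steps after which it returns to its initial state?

8

.1....1.
1....1..
....1..1
...1..1.
..1..1..
.1..1...
1..1....
..1....1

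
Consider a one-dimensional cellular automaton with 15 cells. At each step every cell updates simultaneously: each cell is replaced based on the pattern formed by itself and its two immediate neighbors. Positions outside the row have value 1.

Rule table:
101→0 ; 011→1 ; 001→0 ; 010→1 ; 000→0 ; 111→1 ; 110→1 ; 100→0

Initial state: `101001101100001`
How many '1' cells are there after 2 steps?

101001101100001  (fixed point — unchanged through step 2)
count of 1: 7

7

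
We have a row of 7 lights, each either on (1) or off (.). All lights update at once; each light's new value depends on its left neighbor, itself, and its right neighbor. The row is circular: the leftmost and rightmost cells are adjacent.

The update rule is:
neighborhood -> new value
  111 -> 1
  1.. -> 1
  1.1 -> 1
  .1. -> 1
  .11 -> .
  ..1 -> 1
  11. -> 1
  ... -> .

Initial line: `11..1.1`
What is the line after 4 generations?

111111.
.111111
1.11111
11.1111

11.1111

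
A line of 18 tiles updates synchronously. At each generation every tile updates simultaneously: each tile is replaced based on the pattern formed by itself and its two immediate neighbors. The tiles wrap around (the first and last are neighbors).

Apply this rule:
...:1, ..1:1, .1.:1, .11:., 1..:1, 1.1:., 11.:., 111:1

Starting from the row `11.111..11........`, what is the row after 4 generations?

....1.11..11111111
11111...11.111111.
.111.111....1111..
1.1...1.1111.11.11

1.1...1.1111.11.11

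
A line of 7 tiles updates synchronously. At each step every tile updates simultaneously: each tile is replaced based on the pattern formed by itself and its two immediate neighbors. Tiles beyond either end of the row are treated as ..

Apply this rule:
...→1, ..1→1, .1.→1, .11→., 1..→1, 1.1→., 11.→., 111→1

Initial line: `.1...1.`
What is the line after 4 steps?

1111111
.11111.
1.111.1
1..1..1

1..1..1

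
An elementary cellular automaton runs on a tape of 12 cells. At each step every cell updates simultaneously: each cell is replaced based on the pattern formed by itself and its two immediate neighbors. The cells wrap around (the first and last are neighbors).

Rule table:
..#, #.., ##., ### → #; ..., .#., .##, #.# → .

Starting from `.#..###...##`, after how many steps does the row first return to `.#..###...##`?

12

..##.###.#.#
##.#..##....
.#..##.##..#
..##.#..###.
.#.#..##.###
....##.#..##
#..#.#..##.#
###...##.#..
.###.#.#..##
..##....##.#
##.##..#.#..
.#..###...##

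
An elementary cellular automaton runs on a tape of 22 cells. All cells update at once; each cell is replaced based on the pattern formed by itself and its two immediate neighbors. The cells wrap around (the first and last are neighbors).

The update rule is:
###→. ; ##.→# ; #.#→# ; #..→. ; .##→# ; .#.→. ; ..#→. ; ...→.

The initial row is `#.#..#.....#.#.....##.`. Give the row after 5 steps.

.#..........#......###
#..................#.#
#...................##
#...................#.
.....................#

.....................#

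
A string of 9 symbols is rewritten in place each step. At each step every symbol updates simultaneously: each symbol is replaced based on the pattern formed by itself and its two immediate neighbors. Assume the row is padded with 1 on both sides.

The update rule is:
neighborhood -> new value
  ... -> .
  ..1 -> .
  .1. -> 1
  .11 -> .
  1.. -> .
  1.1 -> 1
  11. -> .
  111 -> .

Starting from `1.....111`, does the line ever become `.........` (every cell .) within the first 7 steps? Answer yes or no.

.........
all cells are . at step 1

yes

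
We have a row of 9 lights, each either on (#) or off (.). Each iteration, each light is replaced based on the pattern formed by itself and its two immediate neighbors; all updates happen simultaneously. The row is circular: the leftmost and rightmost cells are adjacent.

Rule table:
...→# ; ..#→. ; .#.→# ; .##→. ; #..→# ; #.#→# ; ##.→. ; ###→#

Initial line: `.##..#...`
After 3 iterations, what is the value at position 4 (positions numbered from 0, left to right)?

...#.####
##.##.##.
..#..#..#
position 4 holds .

.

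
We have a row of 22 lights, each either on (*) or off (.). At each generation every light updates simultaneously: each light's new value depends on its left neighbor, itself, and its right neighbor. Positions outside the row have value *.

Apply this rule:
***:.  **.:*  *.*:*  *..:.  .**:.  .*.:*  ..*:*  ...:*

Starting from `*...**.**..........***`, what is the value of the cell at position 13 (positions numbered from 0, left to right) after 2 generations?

.

*.**.**.*.*********...
**.**.****........*.**
position 13 holds .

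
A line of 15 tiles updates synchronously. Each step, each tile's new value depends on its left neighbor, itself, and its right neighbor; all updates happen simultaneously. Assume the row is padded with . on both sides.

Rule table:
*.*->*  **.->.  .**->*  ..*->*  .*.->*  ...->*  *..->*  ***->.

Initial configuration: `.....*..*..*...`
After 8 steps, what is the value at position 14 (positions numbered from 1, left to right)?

step 1: ***************
step 2: *..............
step 3: ***************  (repeats step 1; period 2)
step 8: *..............
position 14 holds .

.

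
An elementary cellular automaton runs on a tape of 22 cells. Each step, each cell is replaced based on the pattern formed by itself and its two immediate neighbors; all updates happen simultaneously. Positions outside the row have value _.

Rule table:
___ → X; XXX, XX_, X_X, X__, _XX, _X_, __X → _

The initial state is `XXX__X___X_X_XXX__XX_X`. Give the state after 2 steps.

XXXXXX___XXXXXXXXXXXXX

_______X______________
XXXXXX___XXXXXXXXXXXXX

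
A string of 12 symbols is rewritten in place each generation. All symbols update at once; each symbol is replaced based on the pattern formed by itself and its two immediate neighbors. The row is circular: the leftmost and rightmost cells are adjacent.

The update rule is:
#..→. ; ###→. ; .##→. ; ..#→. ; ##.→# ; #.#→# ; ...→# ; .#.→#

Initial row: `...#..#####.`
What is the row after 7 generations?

...#..###.#.

generation 1: ##.#......#.
generation 2: .###.####.##
generation 3: #..##...##.#
generation 4: #...#.#..##.
generation 5: #.#.###...##
generation 6: ####..#.#...
generation 7: ...#..###.#.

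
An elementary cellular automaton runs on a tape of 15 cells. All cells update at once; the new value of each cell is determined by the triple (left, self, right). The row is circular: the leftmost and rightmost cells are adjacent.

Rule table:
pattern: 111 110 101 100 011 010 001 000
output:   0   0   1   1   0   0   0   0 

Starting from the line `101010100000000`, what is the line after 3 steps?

000101010100000

010101010000000
001010101000000
000101010100000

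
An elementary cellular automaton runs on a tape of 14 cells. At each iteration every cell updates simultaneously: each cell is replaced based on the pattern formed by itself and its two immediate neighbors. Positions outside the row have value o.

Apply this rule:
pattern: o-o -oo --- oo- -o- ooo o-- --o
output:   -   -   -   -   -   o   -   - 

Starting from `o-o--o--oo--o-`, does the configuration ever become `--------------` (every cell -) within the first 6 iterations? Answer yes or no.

--------------
all cells are - at iteration 1

yes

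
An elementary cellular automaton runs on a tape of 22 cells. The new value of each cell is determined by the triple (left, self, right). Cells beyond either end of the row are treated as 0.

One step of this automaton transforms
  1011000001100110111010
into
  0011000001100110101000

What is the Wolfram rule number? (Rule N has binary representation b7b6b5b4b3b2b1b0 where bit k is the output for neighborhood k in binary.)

position 17: 111 → 0  (bit 7 = 0)
position 3: 110 → 1  (bit 6 = 1)
position 1: 101 → 0  (bit 5 = 0)
position 4: 100 → 0  (bit 4 = 0)
position 2: 011 → 1  (bit 3 = 1)
position 0: 010 → 0  (bit 2 = 0)
position 8: 001 → 0  (bit 1 = 0)
position 5: 000 → 0  (bit 0 = 0)
bits b7..b0 = 01001000 = 72

72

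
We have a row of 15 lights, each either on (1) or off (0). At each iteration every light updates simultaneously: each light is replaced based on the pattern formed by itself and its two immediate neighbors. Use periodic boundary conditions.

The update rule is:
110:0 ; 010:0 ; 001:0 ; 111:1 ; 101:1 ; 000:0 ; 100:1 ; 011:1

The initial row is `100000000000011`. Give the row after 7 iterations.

iteration 1: 010000000000011
iteration 2: 101000000000010
iteration 3: 010100000000001
iteration 4: 101010000000000
iteration 5: 010101000000000
iteration 6: 001010100000000
iteration 7: 000101010000000

000101010000000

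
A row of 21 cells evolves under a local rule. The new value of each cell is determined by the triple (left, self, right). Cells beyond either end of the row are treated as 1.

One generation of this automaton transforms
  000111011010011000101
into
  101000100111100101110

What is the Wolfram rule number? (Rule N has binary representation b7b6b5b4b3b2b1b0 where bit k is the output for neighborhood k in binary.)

position 4: 111 → 0  (bit 7 = 0)
position 5: 110 → 0  (bit 6 = 0)
position 6: 101 → 1  (bit 5 = 1)
position 0: 100 → 1  (bit 4 = 1)
position 3: 011 → 0  (bit 3 = 0)
position 10: 010 → 1  (bit 2 = 1)
position 2: 001 → 1  (bit 1 = 1)
position 1: 000 → 0  (bit 0 = 0)
bits b7..b0 = 00110110 = 54

54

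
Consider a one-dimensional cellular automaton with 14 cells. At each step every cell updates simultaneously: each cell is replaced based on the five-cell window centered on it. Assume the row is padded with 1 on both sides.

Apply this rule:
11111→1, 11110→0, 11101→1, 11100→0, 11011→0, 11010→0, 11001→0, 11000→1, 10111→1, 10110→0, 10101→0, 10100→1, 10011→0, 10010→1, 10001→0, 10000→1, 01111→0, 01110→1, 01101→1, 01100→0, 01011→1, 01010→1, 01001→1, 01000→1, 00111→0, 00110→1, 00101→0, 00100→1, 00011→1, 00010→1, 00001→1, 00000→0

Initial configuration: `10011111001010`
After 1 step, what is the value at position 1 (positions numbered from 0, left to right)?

step 1: 00000100010101
position 1 holds 0

0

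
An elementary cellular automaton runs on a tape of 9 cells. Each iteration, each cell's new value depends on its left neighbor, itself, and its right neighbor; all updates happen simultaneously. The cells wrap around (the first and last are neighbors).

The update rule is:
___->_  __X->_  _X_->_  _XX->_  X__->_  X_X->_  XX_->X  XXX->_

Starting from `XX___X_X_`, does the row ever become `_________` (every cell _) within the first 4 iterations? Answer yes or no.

yes

iteration 1: _X_______
iteration 2: _________
all cells are _ at iteration 2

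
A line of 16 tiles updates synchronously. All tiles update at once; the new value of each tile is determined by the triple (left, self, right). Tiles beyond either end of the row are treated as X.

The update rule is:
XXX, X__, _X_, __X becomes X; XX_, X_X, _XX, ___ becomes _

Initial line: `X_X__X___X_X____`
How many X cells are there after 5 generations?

4

__XXXXX_XX_XX__X
XX_XXX_______XX_
X___X_X_____X___
_X_XX_XX___XXX_X
_X______X_X_X___
count of X: 4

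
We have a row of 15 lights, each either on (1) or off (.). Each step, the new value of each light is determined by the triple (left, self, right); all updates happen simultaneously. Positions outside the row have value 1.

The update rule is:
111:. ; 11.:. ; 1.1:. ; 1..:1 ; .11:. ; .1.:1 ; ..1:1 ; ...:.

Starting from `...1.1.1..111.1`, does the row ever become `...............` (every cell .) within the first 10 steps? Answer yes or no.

1.11.1.111.....
.....1....1...1
1...111..111.1.
.1.1...11....1.
.1.11.1..1..11.
.1....111111...
.11..1......1.1
...1111....11..
1.1....1..1..11
..11..1111111..
step 10 is ..11..1111111.., still not uniform .

no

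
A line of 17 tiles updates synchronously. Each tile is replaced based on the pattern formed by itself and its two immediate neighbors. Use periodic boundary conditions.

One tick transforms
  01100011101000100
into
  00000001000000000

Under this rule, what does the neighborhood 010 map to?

0

At position 10 the neighborhood is 010; the next row has 0 there.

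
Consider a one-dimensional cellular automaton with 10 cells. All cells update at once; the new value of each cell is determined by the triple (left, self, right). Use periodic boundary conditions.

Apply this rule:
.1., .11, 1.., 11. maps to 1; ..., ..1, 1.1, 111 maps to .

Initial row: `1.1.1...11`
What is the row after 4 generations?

generation 1: 1.1.11..1.
generation 2: 1.1.111.1.
generation 3: 1.1.1.1.1.
generation 4: 1.1.1.1.1.

1.1.1.1.1.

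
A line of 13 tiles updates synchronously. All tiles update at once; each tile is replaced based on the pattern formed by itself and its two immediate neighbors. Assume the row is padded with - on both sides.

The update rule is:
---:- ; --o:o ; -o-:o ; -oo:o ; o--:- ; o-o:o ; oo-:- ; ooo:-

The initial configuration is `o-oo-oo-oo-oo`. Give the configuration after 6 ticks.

o-oo-oo------

ooo-oo-oo-oo-
o--oo-oo-oo--
o-oo-oo-oo---
ooo-oo-oo----
o--oo-oo-----
o-oo-oo------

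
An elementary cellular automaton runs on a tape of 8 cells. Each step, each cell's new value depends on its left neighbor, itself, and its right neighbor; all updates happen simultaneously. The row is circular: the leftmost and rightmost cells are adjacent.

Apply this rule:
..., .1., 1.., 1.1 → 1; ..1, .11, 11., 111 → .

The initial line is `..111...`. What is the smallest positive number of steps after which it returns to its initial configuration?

1....111
.111....
....1111
111.....
...1111.
11.....1
..1111..
1.....11
.1111...
.....111
1111....
....111.
111....1
...111..
11....11
..111...

16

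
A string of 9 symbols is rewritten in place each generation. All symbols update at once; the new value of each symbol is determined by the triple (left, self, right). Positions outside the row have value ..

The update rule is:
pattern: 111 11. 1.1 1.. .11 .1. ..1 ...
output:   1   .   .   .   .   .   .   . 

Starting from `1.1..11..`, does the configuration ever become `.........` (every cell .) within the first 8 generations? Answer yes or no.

yes

generation 1: .........
all cells are . at generation 1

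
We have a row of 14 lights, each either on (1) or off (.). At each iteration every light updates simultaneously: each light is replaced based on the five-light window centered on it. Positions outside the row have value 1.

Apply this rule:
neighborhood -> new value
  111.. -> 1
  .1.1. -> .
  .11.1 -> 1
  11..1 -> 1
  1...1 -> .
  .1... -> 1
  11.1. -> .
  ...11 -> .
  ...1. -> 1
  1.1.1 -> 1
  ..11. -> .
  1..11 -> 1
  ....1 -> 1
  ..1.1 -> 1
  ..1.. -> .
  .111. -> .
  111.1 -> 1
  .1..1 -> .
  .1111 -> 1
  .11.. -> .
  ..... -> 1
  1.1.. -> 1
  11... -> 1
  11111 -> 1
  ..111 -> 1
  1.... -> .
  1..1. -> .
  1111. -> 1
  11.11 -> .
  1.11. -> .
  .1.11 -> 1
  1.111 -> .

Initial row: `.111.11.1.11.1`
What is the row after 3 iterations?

1.11...1.1.11.

...1..1.11.1..
1.1...11.1.1.1
1.11...1.1.11.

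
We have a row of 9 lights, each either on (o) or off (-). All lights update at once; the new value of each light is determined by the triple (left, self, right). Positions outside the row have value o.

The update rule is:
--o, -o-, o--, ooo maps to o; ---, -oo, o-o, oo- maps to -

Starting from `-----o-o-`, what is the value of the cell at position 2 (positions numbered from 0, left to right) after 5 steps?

o---oo-o-
-o-o---o-
-o-oo-oo-
-o-------
-oo-----o
position 2 holds o

o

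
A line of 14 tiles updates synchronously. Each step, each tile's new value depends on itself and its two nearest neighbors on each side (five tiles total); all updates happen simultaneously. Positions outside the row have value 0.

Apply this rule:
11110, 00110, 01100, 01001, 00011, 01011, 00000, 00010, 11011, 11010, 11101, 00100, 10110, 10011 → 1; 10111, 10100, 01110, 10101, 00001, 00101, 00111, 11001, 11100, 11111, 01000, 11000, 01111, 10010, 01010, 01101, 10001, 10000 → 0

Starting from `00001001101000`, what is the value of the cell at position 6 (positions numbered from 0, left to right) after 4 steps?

0

11011111010001
10100011100011
00000100000111
11101100101000
position 6 holds 0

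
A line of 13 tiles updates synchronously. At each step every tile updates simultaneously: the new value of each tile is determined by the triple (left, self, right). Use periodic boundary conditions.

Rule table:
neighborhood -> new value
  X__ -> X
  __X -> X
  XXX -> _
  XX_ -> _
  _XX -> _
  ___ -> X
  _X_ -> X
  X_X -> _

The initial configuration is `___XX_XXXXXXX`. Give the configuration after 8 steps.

___XXXXXXXXXX

step 1: XXX__________
step 2: ___XXXXXXXXXX
step 3: XXX__________  (repeats step 1; period 2)
step 8: ___XXXXXXXXXX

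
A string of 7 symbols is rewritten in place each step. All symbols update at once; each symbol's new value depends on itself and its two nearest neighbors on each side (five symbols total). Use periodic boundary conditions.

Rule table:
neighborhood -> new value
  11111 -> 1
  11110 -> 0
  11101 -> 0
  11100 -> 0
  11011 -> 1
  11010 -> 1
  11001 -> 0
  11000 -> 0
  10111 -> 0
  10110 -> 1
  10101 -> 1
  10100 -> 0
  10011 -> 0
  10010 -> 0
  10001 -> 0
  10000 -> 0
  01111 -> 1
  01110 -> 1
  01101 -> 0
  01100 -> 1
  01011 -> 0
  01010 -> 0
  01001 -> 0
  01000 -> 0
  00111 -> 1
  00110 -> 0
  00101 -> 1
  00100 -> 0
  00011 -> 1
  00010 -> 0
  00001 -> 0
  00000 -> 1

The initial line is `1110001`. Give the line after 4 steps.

1000011
0000111
0001110
0011100

0011100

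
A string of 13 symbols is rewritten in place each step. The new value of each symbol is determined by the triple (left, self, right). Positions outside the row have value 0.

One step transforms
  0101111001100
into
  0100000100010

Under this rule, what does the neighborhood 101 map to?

0

At position 2 the neighborhood is 101; the next row has 0 there.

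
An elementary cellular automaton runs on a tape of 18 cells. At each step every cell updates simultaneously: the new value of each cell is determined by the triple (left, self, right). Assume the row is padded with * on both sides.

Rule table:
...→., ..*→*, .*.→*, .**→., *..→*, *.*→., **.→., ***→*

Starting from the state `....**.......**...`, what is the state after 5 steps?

*...*.***.*****.*.

*..*..*.....*..*.*
.*******...*****..
..*****.*.*.***.**
**.***..*.*..*...*
*...*.***.*****.*.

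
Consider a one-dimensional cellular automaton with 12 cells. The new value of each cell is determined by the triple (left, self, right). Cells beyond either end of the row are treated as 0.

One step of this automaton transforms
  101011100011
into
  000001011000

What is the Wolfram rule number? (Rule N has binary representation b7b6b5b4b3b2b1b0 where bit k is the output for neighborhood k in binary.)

position 5: 111 → 1  (bit 7 = 1)
position 6: 110 → 0  (bit 6 = 0)
position 1: 101 → 0  (bit 5 = 0)
position 7: 100 → 1  (bit 4 = 1)
position 4: 011 → 0  (bit 3 = 0)
position 0: 010 → 0  (bit 2 = 0)
position 9: 001 → 0  (bit 1 = 0)
position 8: 000 → 1  (bit 0 = 1)
bits b7..b0 = 10010001 = 145

145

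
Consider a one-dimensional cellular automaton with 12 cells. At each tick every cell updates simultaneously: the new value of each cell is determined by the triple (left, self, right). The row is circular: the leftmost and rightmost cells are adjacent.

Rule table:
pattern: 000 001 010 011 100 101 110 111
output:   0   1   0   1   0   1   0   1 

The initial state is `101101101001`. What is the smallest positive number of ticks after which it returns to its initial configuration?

12

011011010011
110110100110
101101001101
011010011011
110100110110
101001101101
010011011011
100110110110
001101101101
011011011010
110110110100
101101101001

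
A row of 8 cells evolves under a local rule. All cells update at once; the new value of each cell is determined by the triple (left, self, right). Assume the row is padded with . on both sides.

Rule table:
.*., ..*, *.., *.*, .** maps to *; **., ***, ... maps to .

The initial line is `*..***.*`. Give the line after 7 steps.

****..**
*...***.
**.**..*
*.**.***
***.**..
*..**.*.
****.***

****.***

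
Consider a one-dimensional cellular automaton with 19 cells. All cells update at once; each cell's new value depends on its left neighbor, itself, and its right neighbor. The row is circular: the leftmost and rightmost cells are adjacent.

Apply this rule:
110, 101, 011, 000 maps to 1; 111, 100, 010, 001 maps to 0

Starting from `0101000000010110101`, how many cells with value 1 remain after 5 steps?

1010011111001111010
0100010001001001101
1001000100000001110
0000010001111101011
0111000101000110111
count of 1: 10

10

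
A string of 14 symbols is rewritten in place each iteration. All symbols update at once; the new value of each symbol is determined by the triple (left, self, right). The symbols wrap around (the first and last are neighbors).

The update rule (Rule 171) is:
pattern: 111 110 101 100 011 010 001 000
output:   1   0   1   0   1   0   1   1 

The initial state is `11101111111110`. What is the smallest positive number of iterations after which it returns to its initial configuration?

14

11011111111101
10111111111011
01111111110111
11111111101110
11111111011101
11111110111011
11111101110111
11111011101111
11110111011111
11101110111111
11011101111111
10111011111111
01110111111111
11101111111110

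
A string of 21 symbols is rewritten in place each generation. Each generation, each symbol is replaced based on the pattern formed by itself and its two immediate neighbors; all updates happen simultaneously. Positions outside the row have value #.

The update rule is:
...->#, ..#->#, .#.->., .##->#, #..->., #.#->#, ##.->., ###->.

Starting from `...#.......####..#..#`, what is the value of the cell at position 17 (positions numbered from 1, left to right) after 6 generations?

.##..#######....#..##
##..##.......###..##.
...##..#######...##.#
.###..##.......###.##
##...##..#######..##.
...###..##.......##.#
position 17 holds .

.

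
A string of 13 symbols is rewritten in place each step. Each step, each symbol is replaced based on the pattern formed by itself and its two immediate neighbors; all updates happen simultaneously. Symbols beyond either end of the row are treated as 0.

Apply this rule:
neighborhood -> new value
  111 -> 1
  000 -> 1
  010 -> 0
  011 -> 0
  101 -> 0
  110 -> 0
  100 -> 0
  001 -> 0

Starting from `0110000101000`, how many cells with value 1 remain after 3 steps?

0000110000011
1110000111000
0100110010011
count of 1: 6

6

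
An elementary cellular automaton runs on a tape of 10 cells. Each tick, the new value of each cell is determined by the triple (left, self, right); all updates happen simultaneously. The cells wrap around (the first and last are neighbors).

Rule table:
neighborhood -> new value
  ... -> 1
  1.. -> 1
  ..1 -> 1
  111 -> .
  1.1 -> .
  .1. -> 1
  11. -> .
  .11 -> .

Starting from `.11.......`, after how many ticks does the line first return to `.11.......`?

1..1111111
.11.......

2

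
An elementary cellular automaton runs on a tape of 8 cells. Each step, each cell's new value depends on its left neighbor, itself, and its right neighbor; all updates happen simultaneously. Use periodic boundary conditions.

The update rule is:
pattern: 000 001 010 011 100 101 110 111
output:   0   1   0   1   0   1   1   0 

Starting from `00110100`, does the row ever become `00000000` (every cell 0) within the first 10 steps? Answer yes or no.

step 1: 01111000
step 2: 11001000
step 3: 11010001
step 4: 01100011
step 5: 11100111
step 6: 00101100
step 7: 01011100
step 8: 10110100
step 9: 01111001
step 10: 11001010
step 10 is 11001010, still not uniform 0

no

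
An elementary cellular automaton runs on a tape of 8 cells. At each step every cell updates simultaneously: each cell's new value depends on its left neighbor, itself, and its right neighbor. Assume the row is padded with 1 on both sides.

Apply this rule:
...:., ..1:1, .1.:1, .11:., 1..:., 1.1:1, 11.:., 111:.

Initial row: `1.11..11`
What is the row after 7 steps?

.1...1..
11..11.1
...1..1.
..11.111
.1..1...
11.11..1
..1...1.

..1...1.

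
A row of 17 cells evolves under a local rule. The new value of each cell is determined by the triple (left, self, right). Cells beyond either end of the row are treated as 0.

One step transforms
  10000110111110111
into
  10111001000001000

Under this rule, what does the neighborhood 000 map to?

At position 2 the neighborhood is 000; the next row has 1 there.

1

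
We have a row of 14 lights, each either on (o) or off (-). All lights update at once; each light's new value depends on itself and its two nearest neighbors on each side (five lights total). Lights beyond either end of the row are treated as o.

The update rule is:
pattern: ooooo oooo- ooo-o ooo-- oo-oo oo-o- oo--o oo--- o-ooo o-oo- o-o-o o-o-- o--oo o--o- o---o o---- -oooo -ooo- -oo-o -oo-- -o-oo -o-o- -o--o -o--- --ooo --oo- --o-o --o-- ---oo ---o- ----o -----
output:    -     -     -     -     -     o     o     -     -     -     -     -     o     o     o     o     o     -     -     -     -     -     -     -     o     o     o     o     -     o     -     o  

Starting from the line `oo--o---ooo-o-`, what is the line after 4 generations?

-o-o--o--oo-o-

--ooo-o-o--o--
ooo--o----oo-o
---ooo-o--o---
-o-o--o--oo-o-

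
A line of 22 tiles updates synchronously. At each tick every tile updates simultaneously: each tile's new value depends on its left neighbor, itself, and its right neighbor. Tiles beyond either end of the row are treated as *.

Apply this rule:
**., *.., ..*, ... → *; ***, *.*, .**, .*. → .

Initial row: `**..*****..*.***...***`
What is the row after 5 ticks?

**....***....****.....

tick 1: .***....***....****...
tick 2: ...*****..*****...****
tick 3: ***....***....****....
tick 4: ..*****..*****...*****
tick 5: **....***....****.....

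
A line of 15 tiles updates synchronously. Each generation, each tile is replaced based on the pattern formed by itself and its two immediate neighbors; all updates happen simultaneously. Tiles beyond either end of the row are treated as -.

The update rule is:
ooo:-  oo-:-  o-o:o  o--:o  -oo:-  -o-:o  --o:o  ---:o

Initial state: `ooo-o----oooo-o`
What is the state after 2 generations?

ooo------oooo--

generation 1: ---oooooo----oo
generation 2: ooo------oooo--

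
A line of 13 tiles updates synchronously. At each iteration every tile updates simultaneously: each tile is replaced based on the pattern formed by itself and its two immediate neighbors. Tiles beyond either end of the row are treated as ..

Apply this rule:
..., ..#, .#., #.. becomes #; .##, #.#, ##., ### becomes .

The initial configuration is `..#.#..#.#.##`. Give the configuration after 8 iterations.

###.####.#...
.........####
#########....
.........####  (repeats iteration 2; period 2)
iteration 8: .........####

.........####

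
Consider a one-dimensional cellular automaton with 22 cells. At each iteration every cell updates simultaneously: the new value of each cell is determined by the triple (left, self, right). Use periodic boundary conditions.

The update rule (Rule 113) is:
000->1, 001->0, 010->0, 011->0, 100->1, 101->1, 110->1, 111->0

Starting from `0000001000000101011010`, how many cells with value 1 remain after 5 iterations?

1111100111110010101101
0000110000011001010110
1110011111001100101011
0011000001100110010100
1001111100110011001011
count of 1: 13

13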